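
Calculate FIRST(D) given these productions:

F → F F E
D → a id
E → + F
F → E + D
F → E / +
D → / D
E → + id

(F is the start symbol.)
To compute FIRST(D), examine every production with D on the left-hand side, reading each right-hand side left to right until a non-nullable symbol is reached.

From D → a id:
  - a is a terminal: add 'a' and stop
From D → / D:
  - '/' is a terminal: add '/' and stop

Collecting: FIRST(D) = { '/', 'a' }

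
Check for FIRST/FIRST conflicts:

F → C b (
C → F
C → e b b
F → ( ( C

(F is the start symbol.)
A FIRST/FIRST conflict occurs when two productions N → α and N → β for the same non-terminal have FIRST(α) ∩ FIRST(β) ≠ ∅ (with ε ∈ FIRST of a nullable right-hand side, so two nullable alternatives also conflict).

FIRST sets of the non-terminals at (or reachable through a nullable prefix from) the front of some alternative:
  FIRST(C) = { '(', 'e' }
  FIRST(F) = { '(', 'e' }

Productions for F:
  F → C b (: FIRST = { '(', 'e' }
  F → ( ( C: FIRST = { '(' }
Productions for C:
  C → F: FIRST = { '(', 'e' }
  C → e b b: FIRST = { 'e' }

Conflict for F: F → C b ( and F → ( ( C
  Overlap: { '(' }
Conflict for C: C → F and C → e b b
  Overlap: { 'e' }

Answer: Yes. F → C b '(' / F → '(' '(' C on { '(' }; C → F / C → e b b on { 'e' }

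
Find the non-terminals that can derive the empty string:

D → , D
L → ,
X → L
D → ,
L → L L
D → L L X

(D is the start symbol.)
A non-terminal is nullable if it can derive ε (the empty string): either it has an ε-production, or it has a production whose right-hand side consists entirely of nullable non-terminals.

There are no ε-productions, so no non-terminal can derive ε.
No non-terminals are nullable.

Answer: None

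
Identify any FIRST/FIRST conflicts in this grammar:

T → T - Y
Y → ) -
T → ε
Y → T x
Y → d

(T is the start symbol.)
No FIRST/FIRST conflicts.

A FIRST/FIRST conflict occurs when two productions N → α and N → β for the same non-terminal have FIRST(α) ∩ FIRST(β) ≠ ∅ (with ε ∈ FIRST of a nullable right-hand side, so two nullable alternatives also conflict).

FIRST sets of the non-terminals at (or reachable through a nullable prefix from) the front of some alternative:
  FIRST(T) = { '-', ε }

Productions for T:
  T → T - Y: FIRST = { '-' }
  T → ε: FIRST = { ε }
Productions for Y:
  Y → ) -: FIRST = { ')' }
  Y → T x: FIRST = { '-', 'x' }
  Y → d: FIRST = { 'd' }

All alternatives of each non-terminal have pairwise disjoint FIRST sets.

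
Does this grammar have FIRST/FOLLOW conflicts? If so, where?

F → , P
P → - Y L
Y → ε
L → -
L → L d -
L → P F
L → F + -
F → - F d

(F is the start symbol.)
No FIRST/FOLLOW conflicts.

A FIRST/FOLLOW conflict occurs when a non-terminal N has a nullable alternative N → β (β ⇒* ε) and another alternative N → α with FIRST(α) ∩ FOLLOW(N) ≠ ∅: on such a lookahead the parser cannot decide between expanding α and letting N vanish via β.

Nullable non-terminals: Y.
Y has a nullable alternative but only one production, so nothing to check.

F, L, P have no nullable alternative, so no FIRST/FOLLOW check is needed there.

No FIRST/FOLLOW conflicts found.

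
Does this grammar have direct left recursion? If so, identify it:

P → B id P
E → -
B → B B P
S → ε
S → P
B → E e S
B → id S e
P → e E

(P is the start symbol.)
Direct left recursion occurs when N → N α for some non-terminal N (the right-hand side begins with the left-hand side itself).

P → B id P: starts with B
E → -: starts with '-'
B → B B P: LEFT RECURSIVE (starts with B)
S → ε: starts with ε
S → P: starts with P
B → E e S: starts with E
B → id S e: starts with id
P → e E: starts with e

The grammar has direct left recursion on: B.

Answer: Yes, B is left-recursive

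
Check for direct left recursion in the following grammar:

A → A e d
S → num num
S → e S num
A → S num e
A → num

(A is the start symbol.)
Yes, A is left-recursive

Direct left recursion occurs when N → N α for some non-terminal N (the right-hand side begins with the left-hand side itself).

A → A e d: LEFT RECURSIVE (starts with A)
S → num num: starts with num
S → e S num: starts with e
A → S num e: starts with S
A → num: starts with num

The grammar has direct left recursion on: A.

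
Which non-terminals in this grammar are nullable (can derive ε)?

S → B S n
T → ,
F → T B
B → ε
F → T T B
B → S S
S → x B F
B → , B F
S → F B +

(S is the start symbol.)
{ 'B' }

A non-terminal is nullable if it can derive ε (the empty string): either it has an ε-production, or it has a production whose right-hand side consists entirely of nullable non-terminals.

ε-productions: B → ε
So B is immediately nullable.
No further non-terminal can be added: every production for the remaining non-terminals contains a terminal or a non-nullable non-terminal.
Nullable = { 'B' }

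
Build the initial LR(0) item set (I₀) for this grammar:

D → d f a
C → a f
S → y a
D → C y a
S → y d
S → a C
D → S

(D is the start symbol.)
First, augment the grammar with D' → D
I₀ = CLOSURE({ [D' → . D] }):
  [D' → . D] has the dot before D: add [D → . d f a], [D → . C y a], [D → . S]
  [D → . C y a] has the dot before C: add [C → . a f]
  [D → . S] has the dot before S: add [S → . y a], [S → . y d], [S → . a C]
No further items can be added.

I₀ = { [C → . a f], [D → . C y a], [D → . S], [D → . d f a], [D' → . D], [S → . a C], [S → . y a], [S → . y d] }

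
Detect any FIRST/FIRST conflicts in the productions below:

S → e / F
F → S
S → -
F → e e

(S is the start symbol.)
A FIRST/FIRST conflict occurs when two productions N → α and N → β for the same non-terminal have FIRST(α) ∩ FIRST(β) ≠ ∅ (with ε ∈ FIRST of a nullable right-hand side, so two nullable alternatives also conflict).

FIRST sets of the non-terminals at (or reachable through a nullable prefix from) the front of some alternative:
  FIRST(S) = { '-', 'e' }

Productions for S:
  S → e / F: FIRST = { 'e' }
  S → -: FIRST = { '-' }
Productions for F:
  F → S: FIRST = { '-', 'e' }
  F → e e: FIRST = { 'e' }

Conflict for F: F → S and F → e e
  Overlap: { 'e' }

Answer: Yes. F → S / F → e e on { 'e' }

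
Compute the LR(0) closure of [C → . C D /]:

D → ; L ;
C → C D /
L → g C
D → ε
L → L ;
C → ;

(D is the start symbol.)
{ [C → . ;], [C → . C D /] }

Start with: [C → . C D /]
  [C → . C D /] has the dot before C: add [C → . ;]
No further items can be added.

CLOSURE = { [C → . ;], [C → . C D /] }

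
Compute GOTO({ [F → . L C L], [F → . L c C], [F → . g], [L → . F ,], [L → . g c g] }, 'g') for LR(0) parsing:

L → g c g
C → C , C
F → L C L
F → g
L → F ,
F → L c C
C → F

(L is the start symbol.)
GOTO(I, 'g') = CLOSURE({ [A → αX.β] : [A → α.Xβ] ∈ I, X = 'g' })

Items with dot before 'g', with the dot advanced:
  [F → . g] → [F → g .]
  [L → . g c g] → [L → g . c g]
Closure adds nothing (no advanced item has the dot before a non-terminal).

GOTO = { [F → g .], [L → g . c g] }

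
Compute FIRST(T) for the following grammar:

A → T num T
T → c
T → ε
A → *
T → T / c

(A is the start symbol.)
{ '/', 'c', ε }

To compute FIRST(T), examine every production with T on the left-hand side, reading each right-hand side left to right until a non-nullable symbol is reached.

From T → c:
  - c is a terminal: add 'c' and stop
From T → ε:
  - ε-production, so ε ∈ FIRST(T)
From T → T / c:
  - T is the symbol being defined: contributes nothing new
    T is nullable, so continue to the next symbol
  - '/' is a terminal: add '/' and stop

Collecting: FIRST(T) = { '/', 'c', ε }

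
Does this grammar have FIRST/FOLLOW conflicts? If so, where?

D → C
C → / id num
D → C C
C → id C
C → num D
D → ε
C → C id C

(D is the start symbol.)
Yes. D → C with FOLLOW(D) on { '/', 'id', 'num' }; D → C C with FOLLOW(D) on { '/', 'id', 'num' }

A FIRST/FOLLOW conflict occurs when a non-terminal N has a nullable alternative N → β (β ⇒* ε) and another alternative N → α with FIRST(α) ∩ FOLLOW(N) ≠ ∅: on such a lookahead the parser cannot decide between expanding α and letting N vanish via β.

Nullable non-terminals: D.
FIRST sets used below: FIRST(C) = { '/', 'id', 'num' }

D: nullable alternative(s) D → ε; FOLLOW(D) = { $, '/', 'id', 'num' }
  D → C: FIRST \ {ε} = { '/', 'id', 'num' } — overlaps FOLLOW(D) on { '/', 'id', 'num' }: CONFLICT
  D → C C: FIRST \ {ε} = { '/', 'id', 'num' } — overlaps FOLLOW(D) on { '/', 'id', 'num' }: CONFLICT
  D → ε: FIRST \ {ε} = { } — this is the only nullable alternative, skip

C has no nullable alternative, so no FIRST/FOLLOW check is needed there.

So the grammar has 2 FIRST/FOLLOW conflicts (marked CONFLICT above).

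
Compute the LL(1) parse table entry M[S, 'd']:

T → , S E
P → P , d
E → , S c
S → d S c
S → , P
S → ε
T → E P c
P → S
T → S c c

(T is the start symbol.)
To find M[S, 'd'], we find productions for S where 'd' is in the predict set (PREDICT(N → α) = (FIRST(α) \ {ε}) ∪ (FOLLOW(N) if α ⇒* ε)).

Relevant sets:
  FOLLOW(S) = { ',', 'c' }

S → d S c: PREDICT = { 'd' }
  'd' is in predict set, so this production goes in M[S, 'd']
S → , P: PREDICT = { ',' }
S → ε: PREDICT = { ',', 'c' }

M[S, 'd'] = S → d S c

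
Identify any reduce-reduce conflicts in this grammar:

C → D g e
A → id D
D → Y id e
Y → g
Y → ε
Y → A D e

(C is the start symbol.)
No reduce-reduce conflicts

A reduce-reduce conflict occurs when an LR(0) state has two complete items [A → α .] and [B → β .] — both call for a reduction, and with no lookahead the parser cannot choose between them.

Augment with C' → C and build the canonical LR(0) collection (I0 = CLOSURE({[C' → . C]}), then GOTO on every symbol after a dot until no new states appear). It has 14 states:
  I0: { [A → . id D], [C → . D g e], [C' → . C], [D → . Y id e], [Y → . A D e], [Y → . g], [Y → .] }  — shift, reduce
  I1: { [A → . id D], [D → . Y id e], [Y → . A D e], [Y → . g], [Y → .], [Y → A . D e] }  — shift, reduce
  I2: { [C' → C .] }  — accept
  I3: { [C → D . g e] }  — shift
  I4: { [D → Y . id e] }  — shift
  I5: { [Y → g .] }  — reduce
  I6: { [A → . id D], [A → id . D], [D → . Y id e], [Y → . A D e], [Y → . g], [Y → .] }  — shift, reduce
  I7: { [A → id D .] }  — reduce
  I8: { [D → Y id . e] }  — shift
  I9: { [D → Y id e .] }  — reduce
  I10: { [C → D g . e] }  — shift
  I11: { [C → D g e .] }  — reduce
  I12: { [Y → A D . e] }  — shift
  I13: { [Y → A D e .] }  — reduce

No state contains more than one complete item.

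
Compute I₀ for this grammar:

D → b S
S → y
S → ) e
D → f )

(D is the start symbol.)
{ [D → . b S], [D → . f )], [D' → . D] }

First, augment the grammar with D' → D
I₀ = CLOSURE({ [D' → . D] }):
  [D' → . D] has the dot before D: add [D → . b S], [D → . f )]
No further items can be added.

I₀ = { [D → . b S], [D → . f )], [D' → . D] }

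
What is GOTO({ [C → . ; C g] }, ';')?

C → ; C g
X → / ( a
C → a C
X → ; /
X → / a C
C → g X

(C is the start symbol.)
GOTO(I, ';') = CLOSURE({ [A → αX.β] : [A → α.Xβ] ∈ I, X = ';' })

Items with dot before ';', with the dot advanced:
  [C → . ; C g] → [C → ; . C g]
Closure of the advanced items:
  [C → ; . C g] has the dot before C: add [C → . ; C g], [C → . a C], [C → . g X]

GOTO = { [C → . ; C g], [C → . a C], [C → . g X], [C → ; . C g] }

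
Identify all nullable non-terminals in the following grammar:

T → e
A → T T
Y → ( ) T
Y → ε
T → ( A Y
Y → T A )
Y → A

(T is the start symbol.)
{ 'Y' }

ε-productions: Y → ε
So Y is immediately nullable.
No further non-terminal can be added: every production for the remaining non-terminals contains a terminal or a non-nullable non-terminal.
Nullable = { 'Y' }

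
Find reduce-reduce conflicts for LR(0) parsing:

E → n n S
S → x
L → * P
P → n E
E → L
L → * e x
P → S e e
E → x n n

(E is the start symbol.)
A reduce-reduce conflict occurs when an LR(0) state has two complete items [A → α .] and [B → β .] — both call for a reduction, and with no lookahead the parser cannot choose between them.

Augment with E' → E and build the canonical LR(0) collection (I0 = CLOSURE({[E' → . E]}), then GOTO on every symbol after a dot until no new states appear). It has 19 states:
  I0: { [E → . L], [E → . n n S], [E → . x n n], [E' → . E], [L → . * P], [L → . * e x] }  — shift
  I1: { [L → * . P], [L → * . e x], [P → . S e e], [P → . n E], [S → . x] }  — shift
  I2: { [E' → E .] }  — accept
  I3: { [E → L .] }  — reduce
  I4: { [E → n . n S] }  — shift
  I5: { [E → x . n n] }  — shift
  I6: { [E → x n . n] }  — shift
  I7: { [E → x n n .] }  — reduce
  I8: { [E → n n . S], [S → . x] }  — shift
  I9: { [E → n n S .] }  — reduce
  I10: { [S → x .] }  — reduce
  I11: { [L → * P .] }  — reduce
  I12: { [P → S . e e] }  — shift
  I13: { [L → * e . x] }  — shift
  I14: { [E → . L], [E → . n n S], [E → . x n n], [L → . * P], [L → . * e x], [P → n . E] }  — shift
  I15: { [P → n E .] }  — reduce
  I16: { [L → * e x .] }  — reduce
  I17: { [P → S e . e] }  — shift
  I18: { [P → S e e .] }  — reduce

No state contains more than one complete item.

Answer: No reduce-reduce conflicts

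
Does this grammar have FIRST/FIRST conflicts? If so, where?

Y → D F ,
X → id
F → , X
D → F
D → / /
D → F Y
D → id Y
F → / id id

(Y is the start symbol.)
A FIRST/FIRST conflict occurs when two productions N → α and N → β for the same non-terminal have FIRST(α) ∩ FIRST(β) ≠ ∅ (with ε ∈ FIRST of a nullable right-hand side, so two nullable alternatives also conflict).

FIRST sets of the non-terminals at (or reachable through a nullable prefix from) the front of some alternative:
  FIRST(F) = { ',', '/' }

Productions for F:
  F → , X: FIRST = { ',' }
  F → / id id: FIRST = { '/' }
Productions for D:
  D → F: FIRST = { ',', '/' }
  D → / /: FIRST = { '/' }
  D → F Y: FIRST = { ',', '/' }
  D → id Y: FIRST = { 'id' }
Y, X have only one production, so no FIRST/FIRST conflict is possible there.

Conflict for D: D → F and D → / /
  Overlap: { '/' }
Conflict for D: D → F and D → F Y
  Overlap: { ',', '/' }
Conflict for D: D → / / and D → F Y
  Overlap: { '/' }

Answer: Yes. D → F / D → '/' '/' on { '/' }; D → F / D → F Y on { ',', '/' }; D → '/' '/' / D → F Y on { '/' }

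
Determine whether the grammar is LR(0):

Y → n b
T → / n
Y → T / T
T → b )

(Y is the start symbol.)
Yes, the grammar is LR(0)

A grammar is LR(0) if no state in the canonical LR(0) collection has:
  - both a shift item (dot before a terminal) and a complete item (shift-reduce conflict), or
  - two or more complete items (reduce-reduce conflict; the accept item [Y' → Y .] counts as a complete item here).

Augment with Y' → Y and build the canonical LR(0) collection (I0 = CLOSURE({[Y' → . Y]}), then GOTO on every symbol after a dot until no new states appear). It has 11 states:
  I0: { [T → . / n], [T → . b )], [Y → . T / T], [Y → . n b], [Y' → . Y] }  — shift
  I1: { [T → / . n] }  — shift
  I2: { [Y → T . / T] }  — shift
  I3: { [Y' → Y .] }  — accept
  I4: { [T → b . )] }  — shift
  I5: { [Y → n . b] }  — shift
  I6: { [Y → n b .] }  — reduce
  I7: { [T → b ) .] }  — reduce
  I8: { [T → . / n], [T → . b )], [Y → T / . T] }  — shift
  I9: { [Y → T / T .] }  — reduce
  I10: { [T → / n .] }  — reduce

Every state is either a pure shift/goto state or contains exactly one complete item and nothing to shift — no conflicts. The grammar is LR(0).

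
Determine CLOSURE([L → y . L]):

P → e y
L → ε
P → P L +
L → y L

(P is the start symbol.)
To compute CLOSURE, for each item [A → α.Bβ] where B is a non-terminal, add [B → .γ] for all productions B → γ; repeat for the newly added items until nothing changes.

Start with: [L → y . L]
  [L → y . L] has the dot before L: add [L → .], [L → . y L]
No further items can be added.

CLOSURE = { [L → . y L], [L → .], [L → y . L] }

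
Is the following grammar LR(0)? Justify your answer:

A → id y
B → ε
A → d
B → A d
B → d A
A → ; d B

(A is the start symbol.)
No. Shift-reduce conflict between [B → .] and [A → . ; d B]

A grammar is LR(0) if no state in the canonical LR(0) collection has:
  - both a shift item (dot before a terminal) and a complete item (shift-reduce conflict), or
  - two or more complete items (reduce-reduce conflict; the accept item [A' → A .] counts as a complete item here).

Augment with A' → A and build the canonical LR(0) collection (I0 = CLOSURE({[A' → . A]}), then GOTO on every symbol after a dot until no new states appear). It has 12 states:
  I0: { [A → . ; d B], [A → . d], [A → . id y], [A' → . A] }  — shift
  I1: { [A → ; . d B] }  — shift
  I2: { [A' → A .] }  — accept
  I3: { [A → d .] }  — reduce
  I4: { [A → id . y] }  — shift
  I5: { [A → id y .] }  — reduce
  I6: { [A → . ; d B], [A → . d], [A → . id y], [A → ; d . B], [B → . A d], [B → . d A], [B → .] }  — shift, reduce
  I7: { [B → A . d] }  — shift
  I8: { [A → ; d B .] }  — reduce
  I9: { [A → . ; d B], [A → . d], [A → . id y], [A → d .], [B → d . A] }  — shift, reduce
  I10: { [B → d A .] }  — reduce
  I11: { [B → A d .] }  — reduce

Conflict in state I6:
  Shift-reduce conflict between [B → .] and [A → . ; d B]
So the grammar is NOT LR(0).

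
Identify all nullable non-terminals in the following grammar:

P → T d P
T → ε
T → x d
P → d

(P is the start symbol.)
A non-terminal is nullable if it can derive ε (the empty string): either it has an ε-production, or it has a production whose right-hand side consists entirely of nullable non-terminals.

ε-productions: T → ε
So T is immediately nullable.
No further non-terminal can be added: every production for the remaining non-terminals contains a terminal or a non-nullable non-terminal.
Nullable = { 'T' }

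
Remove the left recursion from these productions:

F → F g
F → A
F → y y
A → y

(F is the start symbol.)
F is directly left-recursive. The standard transformation for
  A → A α₁ | ... | A α_m | β₁ | ... | β_n
is
  A  → β₁ A' | ... | β_n A'
  A' → α₁ A' | ... | α_m A' | ε

F → A becomes F → A F'
F → y y becomes F → y y F'
F → F g becomes F' → g F'
Add F' → ε

Productions for other non-terminals are unchanged:
  A → y

Resulting grammar:
F → A F'
F → y y F'
F' → g F'
F' → ε
A → y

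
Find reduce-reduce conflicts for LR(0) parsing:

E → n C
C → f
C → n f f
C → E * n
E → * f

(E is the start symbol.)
Augment with E' → E and build the canonical LR(0) collection (I0 = CLOSURE({[E' → . E]}), then GOTO on every symbol after a dot until no new states appear). It has 13 states:
  I0: { [E → . * f], [E → . n C], [E' → . E] }  — shift
  I1: { [E → * . f] }  — shift
  I2: { [E' → E .] }  — accept
  I3: { [C → . E * n], [C → . f], [C → . n f f], [E → . * f], [E → . n C], [E → n . C] }  — shift
  I4: { [E → n C .] }  — reduce
  I5: { [C → E . * n] }  — shift
  I6: { [C → f .] }  — reduce
  I7: { [C → . E * n], [C → . f], [C → . n f f], [C → n . f f], [E → . * f], [E → . n C], [E → n . C] }  — shift
  I8: { [C → f .], [C → n f . f] }  — shift, reduce
  I9: { [C → n f f .] }  — reduce
  I10: { [C → E * . n] }  — shift
  I11: { [C → E * n .] }  — reduce
  I12: { [E → * f .] }  — reduce

No state contains more than one complete item.

Answer: No reduce-reduce conflicts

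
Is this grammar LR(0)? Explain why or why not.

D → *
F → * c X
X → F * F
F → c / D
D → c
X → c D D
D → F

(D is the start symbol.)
Augment with D' → D and build the canonical LR(0) collection (I0 = CLOSURE({[D' → . D]}), then GOTO on every symbol after a dot until no new states appear). It has 17 states:
  I0: { [D → . *], [D → . F], [D → . c], [D' → . D], [F → . * c X], [F → . c / D] }  — shift
  I1: { [D → * .], [F → * . c X] }  — shift, reduce
  I2: { [D' → D .] }  — accept
  I3: { [D → F .] }  — reduce
  I4: { [D → c .], [F → c . / D] }  — shift, reduce
  I5: { [D → . *], [D → . F], [D → . c], [F → . * c X], [F → . c / D], [F → c / . D] }  — shift
  I6: { [F → c / D .] }  — reduce
  I7: { [F → * c . X], [F → . * c X], [F → . c / D], [X → . F * F], [X → . c D D] }  — shift
  I8: { [F → * . c X] }  — shift
  I9: { [X → F . * F] }  — shift
  I10: { [F → * c X .] }  — reduce
  I11: { [D → . *], [D → . F], [D → . c], [F → . * c X], [F → . c / D], [F → c . / D], [X → c . D D] }  — shift
  I12: { [D → . *], [D → . F], [D → . c], [F → . * c X], [F → . c / D], [X → c D . D] }  — shift
  I13: { [X → c D D .] }  — reduce
  I14: { [F → . * c X], [F → . c / D], [X → F * . F] }  — shift
  I15: { [X → F * F .] }  — reduce
  I16: { [F → c . / D] }  — shift

Conflict in state I1:
  Shift-reduce conflict between [D → * .] and [F → * . c X]
So the grammar is NOT LR(0).

Answer: No. Shift-reduce conflict between [D → * .] and [F → * . c X]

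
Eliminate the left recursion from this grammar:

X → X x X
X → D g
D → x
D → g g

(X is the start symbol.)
X is directly left-recursive. The standard transformation for
  A → A α₁ | ... | A α_m | β₁ | ... | β_n
is
  A  → β₁ A' | ... | β_n A'
  A' → α₁ A' | ... | α_m A' | ε

X → D g becomes X → D g X'
X → X x X becomes X' → x X X'
Add X' → ε

Productions for other non-terminals are unchanged:
  D → x
  D → g g

Resulting grammar:
X → D g X'
X' → x X X'
X' → ε
D → x
D → g g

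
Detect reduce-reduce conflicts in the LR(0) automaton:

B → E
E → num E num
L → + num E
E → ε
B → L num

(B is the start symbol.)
Augment with B' → B and build the canonical LR(0) collection (I0 = CLOSURE({[B' → . B]}), then GOTO on every symbol after a dot until no new states appear). It has 11 states:
  I0: { [B → . E], [B → . L num], [B' → . B], [E → . num E num], [E → .], [L → . + num E] }  — shift, reduce
  I1: { [L → + . num E] }  — shift
  I2: { [B' → B .] }  — accept
  I3: { [B → E .] }  — reduce
  I4: { [B → L . num] }  — shift
  I5: { [E → . num E num], [E → .], [E → num . E num] }  — shift, reduce
  I6: { [E → num E . num] }  — shift
  I7: { [E → num E num .] }  — reduce
  I8: { [B → L num .] }  — reduce
  I9: { [E → . num E num], [E → .], [L → + num . E] }  — shift, reduce
  I10: { [L → + num E .] }  — reduce

No state contains more than one complete item.

Answer: No reduce-reduce conflicts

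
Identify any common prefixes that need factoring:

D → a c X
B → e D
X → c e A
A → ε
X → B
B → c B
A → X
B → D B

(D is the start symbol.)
Left-factoring is needed when two productions for the same non-terminal
share a common prefix on the right-hand side.

Productions for B:
  B → e D
  B → c B
  B → D B
Productions for X:
  X → c e A
  X → B
Productions for A:
  A → ε
  A → X

No common prefixes found.

Answer: No, left-factoring is not needed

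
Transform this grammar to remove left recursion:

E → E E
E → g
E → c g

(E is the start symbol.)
E → g E'
E → c g E'
E' → E E'
E' → ε

E is directly left-recursive. The standard transformation for
  A → A α₁ | ... | A α_m | β₁ | ... | β_n
is
  A  → β₁ A' | ... | β_n A'
  A' → α₁ A' | ... | α_m A' | ε

E → g becomes E → g E'
E → c g becomes E → c g E'
E → E E becomes E' → E E'
Add E' → ε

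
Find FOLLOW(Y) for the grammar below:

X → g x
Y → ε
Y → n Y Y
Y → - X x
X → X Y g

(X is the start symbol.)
In Y → n Y Y: Y is followed by Y, add FIRST(Y) \ {ε} = { '-', 'n' }
  Y is nullable, so FOLLOW(Y) is also included — that is the set being defined, nothing new
In Y → n Y Y: Y is at the end; this adds FOLLOW(Y) to itself — nothing new
In X → X Y g: Y is followed by g, add FIRST(g) \ {ε} = { 'g' }

Taking the union: FOLLOW(Y) = { '-', 'g', 'n' }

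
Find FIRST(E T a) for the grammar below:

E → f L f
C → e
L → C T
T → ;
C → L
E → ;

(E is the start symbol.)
{ ';', 'f' }

FIRST sets of the non-terminals involved (from the grammar, by fixed-point iteration):
  FIRST(E) = { ';', 'f' }

To compute FIRST(E T a), process the symbols left to right:
Symbol E is a non-terminal. Add FIRST(E) \ {ε} = { ';', 'f' }
E is not nullable (ε ∉ FIRST(E)), so stop here.
FIRST(E T a) = { ';', 'f' }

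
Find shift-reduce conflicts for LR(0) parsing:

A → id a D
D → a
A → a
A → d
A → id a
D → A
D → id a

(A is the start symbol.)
Yes — I5: [A → id a .] vs [A → . a]; I10: [A → id a .] vs [A → . a]

A shift-reduce conflict occurs when an LR(0) state has both:
  - a complete (reduce) item [A → α .] (dot at the end), and
  - a shift item [B → β . c γ] (dot before a terminal).

Augment with A' → A and build the canonical LR(0) collection (I0 = CLOSURE({[A' → . A]}), then GOTO on every symbol after a dot until no new states appear). It has 11 states:
  I0: { [A → . a], [A → . d], [A → . id a D], [A → . id a], [A' → . A] }  — shift
  I1: { [A' → A .] }  — accept
  I2: { [A → a .] }  — reduce
  I3: { [A → d .] }  — reduce
  I4: { [A → id . a D], [A → id . a] }  — shift
  I5: { [A → . a], [A → . d], [A → . id a D], [A → . id a], [A → id a . D], [A → id a .], [D → . A], [D → . a], [D → . id a] }  — shift, reduce
  I6: { [D → A .] }  — reduce
  I7: { [A → id a D .] }  — reduce
  I8: { [A → a .], [D → a .] }  — 2 reduces
  I9: { [A → id . a D], [A → id . a], [D → id . a] }  — shift
  I10: { [A → . a], [A → . d], [A → . id a D], [A → . id a], [A → id a . D], [A → id a .], [D → . A], [D → . a], [D → . id a], [D → id a .] }  — shift, 2 reduces

I5 contains reduce item [A → id a .] and shift items [A → . a], [A → . d], [A → . id a], [A → . id a D], [D → . a], [D → . id a] — shift-reduce conflict.
I10 contains reduce items [A → id a .], [D → id a .] and shift items [A → . a], [A → . d], [A → . id a], [A → . id a D], [D → . a], [D → . id a] — shift-reduce conflict.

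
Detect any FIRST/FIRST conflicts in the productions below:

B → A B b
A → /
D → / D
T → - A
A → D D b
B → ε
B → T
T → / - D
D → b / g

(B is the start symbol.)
Yes. B → A B b / B → T on { '/' }; A → '/' / A → D D b on { '/' }

FIRST sets of the non-terminals at (or reachable through a nullable prefix from) the front of some alternative:
  FIRST(A) = { '/', 'b' }
  FIRST(T) = { '-', '/' }
  FIRST(D) = { '/', 'b' }

Productions for B:
  B → A B b: FIRST = { '/', 'b' }
  B → ε: FIRST = { ε }
  B → T: FIRST = { '-', '/' }
Productions for A:
  A → /: FIRST = { '/' }
  A → D D b: FIRST = { '/', 'b' }
Productions for D:
  D → / D: FIRST = { '/' }
  D → b / g: FIRST = { 'b' }
Productions for T:
  T → - A: FIRST = { '-' }
  T → / - D: FIRST = { '/' }

Conflict for B: B → A B b and B → T
  Overlap: { '/' }
Conflict for A: A → / and A → D D b
  Overlap: { '/' }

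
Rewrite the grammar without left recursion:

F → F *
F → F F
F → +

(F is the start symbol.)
F → + F'
F' → * F'
F' → F F'
F' → ε

F is directly left-recursive. The standard transformation for
  A → A α₁ | ... | A α_m | β₁ | ... | β_n
is
  A  → β₁ A' | ... | β_n A'
  A' → α₁ A' | ... | α_m A' | ε

F → + becomes F → + F'
F → F * becomes F' → * F'
F → F F becomes F' → F F'
Add F' → ε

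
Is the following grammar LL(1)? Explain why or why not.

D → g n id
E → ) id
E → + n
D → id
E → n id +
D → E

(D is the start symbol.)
Yes, the grammar is LL(1).

A grammar is LL(1) if for each non-terminal N with multiple productions, the predict sets of those productions are pairwise disjoint, where PREDICT(N → α) = (FIRST(α) \ {ε}) ∪ (FOLLOW(N) if α ⇒* ε).

Relevant sets:
  FIRST(E) = { ')', '+', 'n' }

For D:
  PREDICT(D → g n id) = { 'g' }
  PREDICT(D → id) = { 'id' }
  PREDICT(D → E) = { ')', '+', 'n' }
For E:
  PREDICT(E → ')' id) = { ')' }
  PREDICT(E → '+' n) = { '+' }
  PREDICT(E → n id '+') = { 'n' }

All predict sets are disjoint. The grammar IS LL(1).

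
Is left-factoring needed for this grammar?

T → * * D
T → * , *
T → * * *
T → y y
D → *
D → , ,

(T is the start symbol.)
Yes, T has productions with common prefix '*'

Left-factoring is needed when two productions for the same non-terminal
share a common prefix on the right-hand side.

Productions for T:
  T → * * D
  T → * , *
  T → * * *
  T → y y
Productions for D:
  D → *
  D → , ,

Found common prefix '*' in productions for T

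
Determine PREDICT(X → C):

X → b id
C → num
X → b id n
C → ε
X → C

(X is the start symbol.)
{ $, 'num' }

PREDICT(X → C) = (FIRST(RHS) \ {ε}) ∪ (FOLLOW(X) if ε ∈ FIRST(RHS), i.e. RHS ⇒* ε)
FIRST(C) = { 'num', ε }
FIRST(C) = { 'num', ε }
ε ∈ FIRST(C) (the right-hand side is nullable), so add FOLLOW(X) = { $ }
PREDICT(X → C) = { $, 'num' }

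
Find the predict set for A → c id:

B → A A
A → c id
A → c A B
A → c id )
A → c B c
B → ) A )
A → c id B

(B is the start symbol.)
PREDICT(A → c id) = (FIRST(RHS) \ {ε}) ∪ (FOLLOW(A) if ε ∈ FIRST(RHS), i.e. RHS ⇒* ε)
FIRST(c id) = { 'c' }
ε ∉ FIRST(c id), so FOLLOW(A) is not added.
PREDICT(A → c id) = { 'c' }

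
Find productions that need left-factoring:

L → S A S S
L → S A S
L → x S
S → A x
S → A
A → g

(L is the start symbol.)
Yes, L has productions with common prefix 'S A S'; S has productions with common prefix 'A'

Left-factoring is needed when two productions for the same non-terminal
share a common prefix on the right-hand side.

Productions for L:
  L → S A S S
  L → S A S
  L → x S
Productions for S:
  S → A x
  S → A

Found common prefix 'S A S' in productions for L
Found common prefix 'A' in productions for S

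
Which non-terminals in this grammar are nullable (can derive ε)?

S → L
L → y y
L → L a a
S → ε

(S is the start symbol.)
{ 'S' }

ε-productions: S → ε
So S is immediately nullable.
No further non-terminal can be added: every production for the remaining non-terminals contains a terminal or a non-nullable non-terminal.
Nullable = { 'S' }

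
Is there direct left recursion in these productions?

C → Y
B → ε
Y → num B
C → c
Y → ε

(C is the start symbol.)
No direct left recursion

Direct left recursion occurs when N → N α for some non-terminal N (the right-hand side begins with the left-hand side itself).

C → Y: starts with Y
B → ε: starts with ε
Y → num B: starts with num
C → c: starts with c
Y → ε: starts with ε

No direct left recursion found.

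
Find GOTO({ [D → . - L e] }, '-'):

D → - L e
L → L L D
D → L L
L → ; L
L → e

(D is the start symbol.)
{ [D → - . L e], [L → . ; L], [L → . L L D], [L → . e] }

GOTO(I, '-') = CLOSURE({ [A → αX.β] : [A → α.Xβ] ∈ I, X = '-' })

Items with dot before '-', with the dot advanced:
  [D → . - L e] → [D → - . L e]
Closure of the advanced items:
  [D → - . L e] has the dot before L: add [L → . L L D], [L → . ; L], [L → . e]

GOTO = { [D → - . L e], [L → . ; L], [L → . L L D], [L → . e] }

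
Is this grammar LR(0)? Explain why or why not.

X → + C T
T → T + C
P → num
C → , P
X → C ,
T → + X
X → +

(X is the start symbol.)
A grammar is LR(0) if no state in the canonical LR(0) collection has:
  - both a shift item (dot before a terminal) and a complete item (shift-reduce conflict), or
  - two or more complete items (reduce-reduce conflict; the accept item [X' → X .] counts as a complete item here).

Augment with X' → X and build the canonical LR(0) collection (I0 = CLOSURE({[X' → . X]}), then GOTO on every symbol after a dot until no new states appear). It has 14 states:
  I0: { [C → . , P], [X → . + C T], [X → . +], [X → . C ,], [X' → . X] }  — shift
  I1: { [C → . , P], [X → + . C T], [X → + .] }  — shift, reduce
  I2: { [C → , . P], [P → . num] }  — shift
  I3: { [X → C . ,] }  — shift
  I4: { [X' → X .] }  — accept
  I5: { [X → C , .] }  — reduce
  I6: { [C → , P .] }  — reduce
  I7: { [P → num .] }  — reduce
  I8: { [T → . + X], [T → . T + C], [X → + C . T] }  — shift
  I9: { [C → . , P], [T → + . X], [X → . + C T], [X → . +], [X → . C ,] }  — shift
  I10: { [T → T . + C], [X → + C T .] }  — shift, reduce
  I11: { [C → . , P], [T → T + . C] }  — shift
  I12: { [T → T + C .] }  — reduce
  I13: { [T → + X .] }  — reduce

Conflict in state I1:
  Shift-reduce conflict between [X → + .] and [C → . , P]
So the grammar is NOT LR(0).

Answer: No. Shift-reduce conflict between [X → + .] and [C → . , P]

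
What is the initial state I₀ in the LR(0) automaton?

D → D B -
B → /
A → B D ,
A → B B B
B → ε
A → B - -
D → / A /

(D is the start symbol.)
First, augment the grammar with D' → D
I₀ = CLOSURE({ [D' → . D] }):
  [D' → . D] has the dot before D: add [D → . D B -], [D → . / A /]
No further items can be added.

I₀ = { [D → . / A /], [D → . D B -], [D' → . D] }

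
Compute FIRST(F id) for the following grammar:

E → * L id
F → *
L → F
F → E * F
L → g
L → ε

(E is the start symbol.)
{ '*' }

FIRST sets of the non-terminals involved (from the grammar, by fixed-point iteration):
  FIRST(F) = { '*' }

To compute FIRST(F id), process the symbols left to right:
Symbol F is a non-terminal. Add FIRST(F) \ {ε} = { '*' }
F is not nullable (ε ∉ FIRST(F)), so stop here.
FIRST(F id) = { '*' }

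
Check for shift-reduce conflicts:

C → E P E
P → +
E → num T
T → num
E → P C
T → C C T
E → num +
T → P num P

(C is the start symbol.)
A shift-reduce conflict occurs when an LR(0) state has both:
  - a complete (reduce) item [A → α .] (dot at the end), and
  - a shift item [B → β . c γ] (dot before a terminal).

Augment with C' → C and build the canonical LR(0) collection (I0 = CLOSURE({[C' → . C]}), then GOTO on every symbol after a dot until no new states appear). It has 18 states:
  I0: { [C → . E P E], [C' → . C], [E → . P C], [E → . num +], [E → . num T], [P → . +] }  — shift
  I1: { [P → + .] }  — reduce
  I2: { [C' → C .] }  — accept
  I3: { [C → E . P E], [P → . +] }  — shift
  I4: { [C → . E P E], [E → . P C], [E → . num +], [E → . num T], [E → P . C], [P → . +] }  — shift
  I5: { [C → . E P E], [E → . P C], [E → . num +], [E → . num T], [E → num . +], [E → num . T], [P → . +], [T → . C C T], [T → . P num P], [T → . num] }  — shift
  I6: { [E → num + .], [P → + .] }  — 2 reduces
  I7: { [C → . E P E], [E → . P C], [E → . num +], [E → . num T], [P → . +], [T → C . C T] }  — shift
  I8: { [C → . E P E], [E → . P C], [E → . num +], [E → . num T], [E → P . C], [P → . +], [T → P . num P] }  — shift
  I9: { [E → num T .] }  — reduce
  I10: { [C → . E P E], [E → . P C], [E → . num +], [E → . num T], [E → num . +], [E → num . T], [P → . +], [T → . C C T], [T → . P num P], [T → . num], [T → num .] }  — shift, reduce
  I11: { [E → P C .] }  — reduce
  I12: { [C → . E P E], [E → . P C], [E → . num +], [E → . num T], [E → num . +], [E → num . T], [P → . +], [T → . C C T], [T → . P num P], [T → . num], [T → P num . P] }  — shift
  I13: { [C → . E P E], [E → . P C], [E → . num +], [E → . num T], [E → P . C], [P → . +], [T → P . num P], [T → P num P .] }  — shift, reduce
  I14: { [C → . E P E], [E → . P C], [E → . num +], [E → . num T], [P → . +], [T → . C C T], [T → . P num P], [T → . num], [T → C C . T] }  — shift
  I15: { [T → C C T .] }  — reduce
  I16: { [C → E P . E], [E → . P C], [E → . num +], [E → . num T], [P → . +] }  — shift
  I17: { [C → E P E .] }  — reduce

I10 contains reduce item [T → num .] and shift items [E → . num +], [E → num . +], [E → . num T], [P → . +], [T → . num] — shift-reduce conflict.
I13 contains reduce item [T → P num P .] and shift items [E → . num +], [E → . num T], [P → . +], [T → P . num P] — shift-reduce conflict.

Answer: Yes — I10: [T → num .] vs [E → . num +]; I13: [T → P num P .] vs [E → . num +]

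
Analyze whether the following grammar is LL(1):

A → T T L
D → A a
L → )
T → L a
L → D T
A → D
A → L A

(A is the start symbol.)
No. Predict set conflict for A: { ')' }

A grammar is LL(1) if for each non-terminal N with multiple productions, the predict sets of those productions are pairwise disjoint, where PREDICT(N → α) = (FIRST(α) \ {ε}) ∪ (FOLLOW(N) if α ⇒* ε).

Relevant sets:
  FIRST(T) = { ')' }
  FIRST(D) = { ')' }
  FIRST(L) = { ')' }

For A:
  PREDICT(A → T T L) = { ')' }
  PREDICT(A → D) = { ')' }
  PREDICT(A → L A) = { ')' }
For L:
  PREDICT(L → ')') = { ')' }
  PREDICT(L → D T) = { ')' }
D, T have a single production, so nothing to check there.

Conflict found: Predict set conflict for A: { ')' }
The grammar is NOT LL(1).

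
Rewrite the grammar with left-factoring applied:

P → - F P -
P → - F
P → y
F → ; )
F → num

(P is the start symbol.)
Left-factoring transforms A → αβ₁ | αβ₂ into A → αA' and A' → β₁ | β₂
(α is the longest common prefix among the alternatives). Repeat until
no nonterminal has two alternatives with a common prefix.

Round 1: P has alternatives sharing prefix '- F'. Introduce P': P → - F P'
  Add: P' → P -
  Add: P' → ε

No remaining common prefixes — done.

Resulting grammar:
P → - F P'
P' → P -
P' → ε
P → y
F → ; )
F → num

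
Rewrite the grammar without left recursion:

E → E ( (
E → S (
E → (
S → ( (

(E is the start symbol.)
E is directly left-recursive. The standard transformation for
  A → A α₁ | ... | A α_m | β₁ | ... | β_n
is
  A  → β₁ A' | ... | β_n A'
  A' → α₁ A' | ... | α_m A' | ε

E → S ( becomes E → S ( E'
E → ( becomes E → ( E'
E → E ( ( becomes E' → ( ( E'
Add E' → ε

Productions for other non-terminals are unchanged:
  S → ( (

Resulting grammar:
E → S ( E'
E → ( E'
E' → ( ( E'
E' → ε
S → ( (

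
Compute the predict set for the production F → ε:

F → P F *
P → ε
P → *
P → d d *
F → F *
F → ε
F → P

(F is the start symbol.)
PREDICT(F → ε) = (FIRST(RHS) \ {ε}) ∪ (FOLLOW(F) if ε ∈ FIRST(RHS), i.e. RHS ⇒* ε)
The right-hand side is ε (FIRST(ε) = { ε }), so the predict set is FOLLOW(F) = { $, '*' }
PREDICT(F → ε) = { $, '*' }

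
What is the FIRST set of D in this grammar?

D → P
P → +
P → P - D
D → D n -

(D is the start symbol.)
FIRST sets of the other non-terminals involved (by the same procedure, iterated to a fixed point):
  FIRST(P) = { '+' }

From D → P:
  - P is a non-terminal: add FIRST(P) \ {ε} = { '+' }
    P is not nullable, so stop
From D → D n -:
  - D is the symbol being defined: contributes nothing new
    D is not nullable, so stop

Collecting: FIRST(D) = { '+' }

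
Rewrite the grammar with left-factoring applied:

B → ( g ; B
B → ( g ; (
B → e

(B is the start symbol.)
Left-factoring transforms A → αβ₁ | αβ₂ into A → αA' and A' → β₁ | β₂
(α is the longest common prefix among the alternatives). Repeat until
no nonterminal has two alternatives with a common prefix.

Round 1: B has alternatives sharing prefix '( g ;'. Introduce B': B → ( g ; B'
  Add: B' → B
  Add: B' → (

No remaining common prefixes — done.

Resulting grammar:
B → ( g ; B'
B' → B
B' → (
B → e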